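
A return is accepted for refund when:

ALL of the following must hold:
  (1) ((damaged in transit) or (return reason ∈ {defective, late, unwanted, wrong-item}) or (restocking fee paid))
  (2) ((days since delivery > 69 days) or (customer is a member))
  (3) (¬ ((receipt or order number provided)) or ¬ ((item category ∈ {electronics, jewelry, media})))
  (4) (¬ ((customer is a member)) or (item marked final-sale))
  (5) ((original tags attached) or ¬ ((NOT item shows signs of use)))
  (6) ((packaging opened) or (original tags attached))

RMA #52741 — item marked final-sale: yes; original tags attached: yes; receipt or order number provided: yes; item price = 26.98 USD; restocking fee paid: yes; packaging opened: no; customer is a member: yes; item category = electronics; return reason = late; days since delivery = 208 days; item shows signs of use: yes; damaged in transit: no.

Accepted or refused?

Refused

Atomic conditions:
  damaged in transit: no → false
  return reason ∈ {defective, late, unwanted, wrong-item}: late is in the set → true
  restocking fee paid: yes → true
  days since delivery > 69 days: 208 > 69 is true
  customer is a member: yes → true
  receipt or order number provided: yes → true
  item category ∈ {electronics, jewelry, media}: electronics is in the set → true
  item marked final-sale: yes → true
  original tags attached: yes → true
  NOT item shows signs of use: yes → false
  packaging opened: no → false
Combine:
[1] false OR true OR true = true
[2] true OR true = true
[3.1] NOT true = false
[3.2] NOT true = false
[3] false OR false = false
[4.1] NOT true = false
[4] false OR true = true
[5.2] NOT false = true
[5] true OR true = true
[6] false OR true = true
[root] true AND true AND false AND true AND true AND true = false
Overall: false → refused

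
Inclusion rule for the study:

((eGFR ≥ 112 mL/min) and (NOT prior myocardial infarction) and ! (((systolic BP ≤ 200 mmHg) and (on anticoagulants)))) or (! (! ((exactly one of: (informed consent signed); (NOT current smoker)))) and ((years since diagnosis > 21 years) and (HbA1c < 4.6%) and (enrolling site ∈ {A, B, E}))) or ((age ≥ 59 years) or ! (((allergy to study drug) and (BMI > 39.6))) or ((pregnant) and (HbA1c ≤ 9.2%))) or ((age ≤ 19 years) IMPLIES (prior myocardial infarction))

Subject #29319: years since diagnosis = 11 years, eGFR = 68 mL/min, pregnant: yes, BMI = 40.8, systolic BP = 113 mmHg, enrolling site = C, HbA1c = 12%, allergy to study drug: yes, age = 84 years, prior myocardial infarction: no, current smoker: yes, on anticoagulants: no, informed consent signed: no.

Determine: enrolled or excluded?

Atomic conditions:
  eGFR ≥ 112 mL/min: 68 ≥ 112 is false
  NOT prior myocardial infarction: no → true
  systolic BP ≤ 200 mmHg: 113 ≤ 200 is true
  on anticoagulants: no → false
  informed consent signed: no → false
  NOT current smoker: yes → false
  years since diagnosis > 21 years: 11 > 21 is false
  HbA1c < 4.6%: 12 < 4.6 is false
  enrolling site ∈ {A, B, E}: C is not in the set → false
  age ≥ 59 years: 84 ≥ 59 is true
  allergy to study drug: yes → true
  BMI > 39.6: 40.8 > 39.6 is true
  pregnant: yes → true
  HbA1c ≤ 9.2%: 12 ≤ 9.2 is false
  age ≤ 19 years: 84 ≤ 19 is false
  prior myocardial infarction: no → false
Combine:
[1.3.1] true AND false = false
[1.3] NOT false = true
[1] false AND true AND true = false
[2.1.1.1] exactly-one(false, false) = false
[2.1.1] NOT false = true
[2.1] NOT true = false
[2.2] false AND false AND false = false
[2] false AND false = false
[3.2.1] true AND true = true
[3.2] NOT true = false
[3.3] true AND false = false
[3] true OR false OR false = true
[4] false → false (antecedent false ⇒ implication holds) = true
[root] false OR false OR true OR true = true
Overall: true → enrolled

Enrolled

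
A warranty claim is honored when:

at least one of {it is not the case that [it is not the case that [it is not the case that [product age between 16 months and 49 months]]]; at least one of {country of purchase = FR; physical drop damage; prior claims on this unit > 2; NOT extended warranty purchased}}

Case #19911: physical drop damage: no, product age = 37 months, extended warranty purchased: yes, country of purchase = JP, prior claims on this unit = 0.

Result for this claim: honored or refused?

Refused

Atomic conditions:
  product age between 16 months and 49 months: 37 in [16, 49] is true
  country of purchase = FR: JP == FR is false
  physical drop damage: no → false
  prior claims on this unit > 2: 0 > 2 is false
  NOT extended warranty purchased: yes → false
Combine:
[1.1.1] NOT true = false
[1.1] NOT false = true
[1] NOT true = false
[2] false OR false OR false OR false = false
[root] false OR false = false
Overall: false → refused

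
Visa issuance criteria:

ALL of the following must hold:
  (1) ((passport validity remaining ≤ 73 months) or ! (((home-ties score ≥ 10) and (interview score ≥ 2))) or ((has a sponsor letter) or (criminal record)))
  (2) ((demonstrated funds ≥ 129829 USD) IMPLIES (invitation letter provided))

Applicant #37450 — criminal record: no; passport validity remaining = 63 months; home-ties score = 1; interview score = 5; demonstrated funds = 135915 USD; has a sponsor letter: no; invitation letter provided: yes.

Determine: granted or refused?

Atomic conditions:
  passport validity remaining ≤ 73 months: 63 ≤ 73 is true
  home-ties score ≥ 10: 1 ≥ 10 is false
  interview score ≥ 2: 5 ≥ 2 is true
  has a sponsor letter: no → false
  criminal record: no → false
  demonstrated funds ≥ 129829 USD: 135915 ≥ 129829 is true
  invitation letter provided: yes → true
Combine:
[1.2.1] false AND true = false
[1.2] NOT false = true
[1.3] false OR false = false
[1] true OR true OR false = true
[2] true → true = true
[root] true AND true = true
Overall: true → granted

Granted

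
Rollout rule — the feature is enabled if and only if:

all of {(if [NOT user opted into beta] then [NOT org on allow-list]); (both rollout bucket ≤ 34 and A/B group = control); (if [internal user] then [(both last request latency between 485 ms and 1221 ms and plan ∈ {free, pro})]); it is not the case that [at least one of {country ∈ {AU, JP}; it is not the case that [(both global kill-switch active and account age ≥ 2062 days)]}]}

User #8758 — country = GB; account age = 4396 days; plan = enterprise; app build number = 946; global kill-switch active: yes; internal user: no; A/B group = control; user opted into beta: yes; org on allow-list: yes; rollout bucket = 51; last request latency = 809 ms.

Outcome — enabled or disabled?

Atomic conditions:
  NOT user opted into beta: yes → false
  NOT org on allow-list: yes → false
  rollout bucket ≤ 34: 51 ≤ 34 is false
  A/B group = control: control == control is true
  internal user: no → false
  last request latency between 485 ms and 1221 ms: 809 in [485, 1221] is true
  plan ∈ {free, pro}: enterprise is not in the set → false
  country ∈ {AU, JP}: GB is not in the set → false
  global kill-switch active: yes → true
  account age ≥ 2062 days: 4396 ≥ 2062 is true
Combine:
[1] false → false (antecedent false ⇒ implication holds) = true
[2] false AND true = false
[3.2] true AND false = false
[3] false → false (antecedent false ⇒ implication holds) = true
[4.1.2.1] true AND true = true
[4.1.2] NOT true = false
[4.1] false OR false = false
[4] NOT false = true
[root] true AND false AND true AND true = false
Overall: false → disabled

Disabled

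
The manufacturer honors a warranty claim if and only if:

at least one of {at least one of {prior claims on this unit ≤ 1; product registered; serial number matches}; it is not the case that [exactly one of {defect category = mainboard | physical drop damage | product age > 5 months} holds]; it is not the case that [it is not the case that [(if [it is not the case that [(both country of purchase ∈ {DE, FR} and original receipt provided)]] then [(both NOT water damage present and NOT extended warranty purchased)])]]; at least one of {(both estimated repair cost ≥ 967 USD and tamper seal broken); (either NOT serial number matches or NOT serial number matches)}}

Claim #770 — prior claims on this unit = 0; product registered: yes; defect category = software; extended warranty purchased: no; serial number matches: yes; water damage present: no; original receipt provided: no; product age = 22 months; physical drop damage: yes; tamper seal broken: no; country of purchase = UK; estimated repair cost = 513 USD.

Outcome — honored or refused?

Atomic conditions:
  prior claims on this unit ≤ 1: 0 ≤ 1 is true
  product registered: yes → true
  serial number matches: yes → true
  defect category = mainboard: software == mainboard is false
  physical drop damage: yes → true
  product age > 5 months: 22 > 5 is true
  country of purchase ∈ {DE, FR}: UK is not in the set → false
  original receipt provided: no → false
  NOT water damage present: no → true
  NOT extended warranty purchased: no → true
  estimated repair cost ≥ 967 USD: 513 ≥ 967 is false
  tamper seal broken: no → false
  NOT serial number matches: yes → false
Combine:
[1] true OR true OR true = true
[2.1] exactly-one(false, true, true) = false
[2] NOT false = true
[3.1.1.1.1] false AND false = false
[3.1.1.1] NOT false = true
[3.1.1.2] true AND true = true
[3.1.1] true → true = true
[3.1] NOT true = false
[3] NOT false = true
[4.1] false AND false = false
[4.2] false OR false = false
[4] false OR false = false
[root] true OR true OR true OR false = true
Overall: true → honored

Honored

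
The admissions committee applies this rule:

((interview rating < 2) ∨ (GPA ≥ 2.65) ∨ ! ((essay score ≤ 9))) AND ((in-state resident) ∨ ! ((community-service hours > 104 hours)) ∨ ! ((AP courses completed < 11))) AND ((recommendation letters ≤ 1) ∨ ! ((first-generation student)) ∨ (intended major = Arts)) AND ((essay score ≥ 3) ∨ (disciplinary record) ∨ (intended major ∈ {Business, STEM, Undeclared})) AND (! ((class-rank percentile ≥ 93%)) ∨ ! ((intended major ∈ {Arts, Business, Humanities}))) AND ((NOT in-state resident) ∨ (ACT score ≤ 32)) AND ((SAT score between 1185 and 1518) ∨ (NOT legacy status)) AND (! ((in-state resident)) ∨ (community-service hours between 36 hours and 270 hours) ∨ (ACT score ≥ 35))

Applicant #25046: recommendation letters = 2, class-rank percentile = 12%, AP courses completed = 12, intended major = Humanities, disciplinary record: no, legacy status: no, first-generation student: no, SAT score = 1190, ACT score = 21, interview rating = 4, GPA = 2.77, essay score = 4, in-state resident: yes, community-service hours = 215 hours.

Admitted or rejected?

Admitted

Atomic conditions:
  interview rating < 2: 4 < 2 is false
  GPA ≥ 2.65: 2.77 ≥ 2.65 is true
  essay score ≤ 9: 4 ≤ 9 is true
  in-state resident: yes → true
  community-service hours > 104 hours: 215 > 104 is true
  AP courses completed < 11: 12 < 11 is false
  recommendation letters ≤ 1: 2 ≤ 1 is false
  first-generation student: no → false
  intended major = Arts: Humanities == Arts is false
  essay score ≥ 3: 4 ≥ 3 is true
  disciplinary record: no → false
  intended major ∈ {Business, STEM, Undeclared}: Humanities is not in the set → false
  class-rank percentile ≥ 93%: 12 ≥ 93 is false
  intended major ∈ {Arts, Business, Humanities}: Humanities is in the set → true
  NOT in-state resident: yes → false
  ACT score ≤ 32: 21 ≤ 32 is true
  SAT score between 1185 and 1518: 1190 in [1185, 1518] is true
  NOT legacy status: no → true
  community-service hours between 36 hours and 270 hours: 215 in [36, 270] is true
  ACT score ≥ 35: 21 ≥ 35 is false
Combine:
[1.3] NOT true = false
[1] false OR true OR false = true
[2.2] NOT true = false
[2.3] NOT false = true
[2] true OR false OR true = true
[3.2] NOT false = true
[3] false OR true OR false = true
[4] true OR false OR false = true
[5.1] NOT false = true
[5.2] NOT true = false
[5] true OR false = true
[6] false OR true = true
[7] true OR true = true
[8.1] NOT true = false
[8] false OR true OR false = true
[root] true AND true AND true AND true AND true AND true AND true AND true = true
Overall: true → admitted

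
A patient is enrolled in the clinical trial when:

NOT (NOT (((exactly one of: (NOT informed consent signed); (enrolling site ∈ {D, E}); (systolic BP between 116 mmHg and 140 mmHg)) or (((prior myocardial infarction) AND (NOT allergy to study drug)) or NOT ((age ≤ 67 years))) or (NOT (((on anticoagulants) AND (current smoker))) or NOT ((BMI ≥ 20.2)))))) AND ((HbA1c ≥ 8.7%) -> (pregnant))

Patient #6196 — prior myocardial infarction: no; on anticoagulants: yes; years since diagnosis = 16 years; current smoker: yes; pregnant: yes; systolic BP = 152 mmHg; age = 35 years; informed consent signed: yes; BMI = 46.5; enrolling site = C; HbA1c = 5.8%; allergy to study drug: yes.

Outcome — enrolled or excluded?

Atomic conditions:
  NOT informed consent signed: yes → false
  enrolling site ∈ {D, E}: C is not in the set → false
  systolic BP between 116 mmHg and 140 mmHg: 152 in [116, 140] is false
  prior myocardial infarction: no → false
  NOT allergy to study drug: yes → false
  age ≤ 67 years: 35 ≤ 67 is true
  on anticoagulants: yes → true
  current smoker: yes → true
  BMI ≥ 20.2: 46.5 ≥ 20.2 is true
  HbA1c ≥ 8.7%: 5.8 ≥ 8.7 is false
  pregnant: yes → true
Combine:
[1.1.1.1] exactly-one(false, false, false) = false
[1.1.1.2.1] false AND false = false
[1.1.1.2.2] NOT true = false
[1.1.1.2] false OR false = false
[1.1.1.3.1.1] true AND true = true
[1.1.1.3.1] NOT true = false
[1.1.1.3.2] NOT true = false
[1.1.1.3] false OR false = false
[1.1.1] false OR false OR false = false
[1.1] NOT false = true
[1] NOT true = false
[2] false → true (antecedent false ⇒ implication holds) = true
[root] false AND true = false
Overall: false → excluded

Excluded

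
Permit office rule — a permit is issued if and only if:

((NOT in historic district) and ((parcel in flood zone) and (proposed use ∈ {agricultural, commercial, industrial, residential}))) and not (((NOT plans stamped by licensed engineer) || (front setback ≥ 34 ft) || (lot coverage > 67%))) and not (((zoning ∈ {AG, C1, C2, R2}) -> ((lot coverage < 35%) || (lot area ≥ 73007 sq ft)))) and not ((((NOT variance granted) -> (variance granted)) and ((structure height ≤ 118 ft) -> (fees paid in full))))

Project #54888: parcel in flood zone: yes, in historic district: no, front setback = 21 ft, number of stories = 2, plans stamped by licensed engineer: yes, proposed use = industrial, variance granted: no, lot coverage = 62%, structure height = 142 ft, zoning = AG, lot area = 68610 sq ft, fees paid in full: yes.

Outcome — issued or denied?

Issued

Atomic conditions:
  NOT in historic district: no → true
  parcel in flood zone: yes → true
  proposed use ∈ {agricultural, commercial, industrial, residential}: industrial is in the set → true
  NOT plans stamped by licensed engineer: yes → false
  front setback ≥ 34 ft: 21 ≥ 34 is false
  lot coverage > 67%: 62 > 67 is false
  zoning ∈ {AG, C1, C2, R2}: AG is in the set → true
  lot coverage < 35%: 62 < 35 is false
  lot area ≥ 73007 sq ft: 68610 ≥ 73007 is false
  NOT variance granted: no → true
  variance granted: no → false
  structure height ≤ 118 ft: 142 ≤ 118 is false
  fees paid in full: yes → true
Combine:
[1.2] true AND true = true
[1] true AND true = true
[2.1] false OR false OR false = false
[2] NOT false = true
[3.1.2] false OR false = false
[3.1] true → false = false
[3] NOT false = true
[4.1.1] true → false = false
[4.1.2] false → true (antecedent false ⇒ implication holds) = true
[4.1] false AND true = false
[4] NOT false = true
[root] true AND true AND true AND true = true
Overall: true → issued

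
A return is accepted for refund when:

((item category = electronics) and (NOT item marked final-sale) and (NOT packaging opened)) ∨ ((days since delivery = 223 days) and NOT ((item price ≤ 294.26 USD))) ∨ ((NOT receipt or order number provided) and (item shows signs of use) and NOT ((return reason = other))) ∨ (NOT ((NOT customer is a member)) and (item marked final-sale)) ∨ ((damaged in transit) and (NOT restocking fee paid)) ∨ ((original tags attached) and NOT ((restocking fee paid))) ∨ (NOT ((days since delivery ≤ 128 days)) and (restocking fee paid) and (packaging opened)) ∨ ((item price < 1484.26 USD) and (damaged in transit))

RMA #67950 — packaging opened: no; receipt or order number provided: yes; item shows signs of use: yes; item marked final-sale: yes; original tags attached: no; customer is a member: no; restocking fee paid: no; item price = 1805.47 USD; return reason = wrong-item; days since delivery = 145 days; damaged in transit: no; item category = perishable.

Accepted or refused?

Refused

Atomic conditions:
  item category = electronics: perishable == electronics is false
  NOT item marked final-sale: yes → false
  NOT packaging opened: no → true
  days since delivery = 223 days: 145 == 223 is false
  item price ≤ 294.26 USD: 1805.47 ≤ 294.26 is false
  NOT receipt or order number provided: yes → false
  item shows signs of use: yes → true
  return reason = other: wrong-item == other is false
  NOT customer is a member: no → true
  item marked final-sale: yes → true
  damaged in transit: no → false
  NOT restocking fee paid: no → true
  original tags attached: no → false
  restocking fee paid: no → false
  days since delivery ≤ 128 days: 145 ≤ 128 is false
  packaging opened: no → false
  item price < 1484.26 USD: 1805.47 < 1484.26 is false
Combine:
[1] false AND false AND true = false
[2.2] NOT false = true
[2] false AND true = false
[3.3] NOT false = true
[3] false AND true AND true = false
[4.1] NOT true = false
[4] false AND true = false
[5] false AND true = false
[6.2] NOT false = true
[6] false AND true = false
[7.1] NOT false = true
[7] true AND false AND false = false
[8] false AND false = false
[root] false OR false OR false OR false OR false OR false OR false OR false = false
Overall: false → refused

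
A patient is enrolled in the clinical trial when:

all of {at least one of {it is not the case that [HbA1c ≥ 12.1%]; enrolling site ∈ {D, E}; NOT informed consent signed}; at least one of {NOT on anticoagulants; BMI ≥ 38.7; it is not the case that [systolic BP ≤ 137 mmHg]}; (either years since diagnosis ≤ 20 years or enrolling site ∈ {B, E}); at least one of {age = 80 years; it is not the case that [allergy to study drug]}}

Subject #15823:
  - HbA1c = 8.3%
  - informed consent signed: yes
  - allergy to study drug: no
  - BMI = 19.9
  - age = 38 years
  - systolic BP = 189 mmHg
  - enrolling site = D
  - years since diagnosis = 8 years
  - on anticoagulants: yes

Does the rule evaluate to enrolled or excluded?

Atomic conditions:
  HbA1c ≥ 12.1%: 8.3 ≥ 12.1 is false
  enrolling site ∈ {D, E}: D is in the set → true
  NOT informed consent signed: yes → false
  NOT on anticoagulants: yes → false
  BMI ≥ 38.7: 19.9 ≥ 38.7 is false
  systolic BP ≤ 137 mmHg: 189 ≤ 137 is false
  years since diagnosis ≤ 20 years: 8 ≤ 20 is true
  enrolling site ∈ {B, E}: D is not in the set → false
  age = 80 years: 38 == 80 is false
  allergy to study drug: no → false
Combine:
[1.1] NOT false = true
[1] true OR true OR false = true
[2.3] NOT false = true
[2] false OR false OR true = true
[3] true OR false = true
[4.2] NOT false = true
[4] false OR true = true
[root] true AND true AND true AND true = true
Overall: true → enrolled

Enrolled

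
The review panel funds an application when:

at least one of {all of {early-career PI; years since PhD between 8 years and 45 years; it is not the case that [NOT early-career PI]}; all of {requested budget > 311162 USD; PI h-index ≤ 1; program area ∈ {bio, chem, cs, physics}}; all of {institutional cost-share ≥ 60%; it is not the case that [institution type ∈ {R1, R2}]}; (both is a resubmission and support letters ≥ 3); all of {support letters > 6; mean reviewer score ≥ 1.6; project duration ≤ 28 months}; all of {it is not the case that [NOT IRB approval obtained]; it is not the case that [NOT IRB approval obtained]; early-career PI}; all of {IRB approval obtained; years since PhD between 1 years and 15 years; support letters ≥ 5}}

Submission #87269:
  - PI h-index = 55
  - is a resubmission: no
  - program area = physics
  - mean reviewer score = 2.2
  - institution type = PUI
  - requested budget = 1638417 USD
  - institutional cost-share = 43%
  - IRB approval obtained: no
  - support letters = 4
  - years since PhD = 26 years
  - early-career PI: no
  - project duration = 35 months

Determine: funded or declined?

Atomic conditions:
  early-career PI: no → false
  years since PhD between 8 years and 45 years: 26 in [8, 45] is true
  NOT early-career PI: no → true
  requested budget > 311162 USD: 1638417 > 311162 is true
  PI h-index ≤ 1: 55 ≤ 1 is false
  program area ∈ {bio, chem, cs, physics}: physics is in the set → true
  institutional cost-share ≥ 60%: 43 ≥ 60 is false
  institution type ∈ {R1, R2}: PUI is not in the set → false
  is a resubmission: no → false
  support letters ≥ 3: 4 ≥ 3 is true
  support letters > 6: 4 > 6 is false
  mean reviewer score ≥ 1.6: 2.2 ≥ 1.6 is true
  project duration ≤ 28 months: 35 ≤ 28 is false
  NOT IRB approval obtained: no → true
  IRB approval obtained: no → false
  years since PhD between 1 years and 15 years: 26 in [1, 15] is false
  support letters ≥ 5: 4 ≥ 5 is false
Combine:
[1.3] NOT true = false
[1] false AND true AND false = false
[2] true AND false AND true = false
[3.2] NOT false = true
[3] false AND true = false
[4] false AND true = false
[5] false AND true AND false = false
[6.1] NOT true = false
[6.2] NOT true = false
[6] false AND false AND false = false
[7] false AND false AND false = false
[root] false OR false OR false OR false OR false OR false OR false = false
Overall: false → declined

Declined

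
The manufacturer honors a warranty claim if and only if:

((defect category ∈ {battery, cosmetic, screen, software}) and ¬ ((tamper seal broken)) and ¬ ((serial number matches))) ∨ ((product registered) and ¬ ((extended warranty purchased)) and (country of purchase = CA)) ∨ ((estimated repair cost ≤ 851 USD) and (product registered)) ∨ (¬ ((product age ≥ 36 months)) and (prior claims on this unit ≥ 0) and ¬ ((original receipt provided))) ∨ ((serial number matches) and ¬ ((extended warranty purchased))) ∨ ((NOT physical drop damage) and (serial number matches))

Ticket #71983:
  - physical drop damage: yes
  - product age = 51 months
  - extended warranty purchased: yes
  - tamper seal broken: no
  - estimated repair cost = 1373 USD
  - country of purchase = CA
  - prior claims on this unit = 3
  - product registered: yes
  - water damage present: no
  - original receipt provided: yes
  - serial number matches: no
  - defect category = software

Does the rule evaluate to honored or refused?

Atomic conditions:
  defect category ∈ {battery, cosmetic, screen, software}: software is in the set → true
  tamper seal broken: no → false
  serial number matches: no → false
  product registered: yes → true
  extended warranty purchased: yes → true
  country of purchase = CA: CA == CA is true
  estimated repair cost ≤ 851 USD: 1373 ≤ 851 is false
  product age ≥ 36 months: 51 ≥ 36 is true
  prior claims on this unit ≥ 0: 3 ≥ 0 is true
  original receipt provided: yes → true
  NOT physical drop damage: yes → false
Combine:
[1.2] NOT false = true
[1.3] NOT false = true
[1] true AND true AND true = true
[2.2] NOT true = false
[2] true AND false AND true = false
[3] false AND true = false
[4.1] NOT true = false
[4.3] NOT true = false
[4] false AND true AND false = false
[5.2] NOT true = false
[5] false AND false = false
[6] false AND false = false
[root] true OR false OR false OR false OR false OR false = true
Overall: true → honored

Honored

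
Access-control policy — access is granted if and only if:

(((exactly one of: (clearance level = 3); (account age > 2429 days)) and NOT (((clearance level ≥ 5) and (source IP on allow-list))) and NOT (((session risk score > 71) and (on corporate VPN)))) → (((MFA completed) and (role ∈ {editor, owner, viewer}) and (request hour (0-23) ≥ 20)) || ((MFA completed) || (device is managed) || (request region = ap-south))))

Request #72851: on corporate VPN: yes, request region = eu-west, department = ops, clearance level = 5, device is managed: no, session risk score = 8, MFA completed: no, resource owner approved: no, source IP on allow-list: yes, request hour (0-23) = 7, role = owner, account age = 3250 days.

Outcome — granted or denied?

Atomic conditions:
  clearance level = 3: 5 == 3 is false
  account age > 2429 days: 3250 > 2429 is true
  clearance level ≥ 5: 5 ≥ 5 is true
  source IP on allow-list: yes → true
  session risk score > 71: 8 > 71 is false
  on corporate VPN: yes → true
  MFA completed: no → false
  role ∈ {editor, owner, viewer}: owner is in the set → true
  request hour (0-23) ≥ 20: 7 ≥ 20 is false
  device is managed: no → false
  request region = ap-south: eu-west == ap-south is false
Combine:
[1.1] exactly-one(false, true) = true
[1.2.1] true AND true = true
[1.2] NOT true = false
[1.3.1] false AND true = false
[1.3] NOT false = true
[1] true AND false AND true = false
[2.1] false AND true AND false = false
[2.2] false OR false OR false = false
[2] false OR false = false
[root] false → false (antecedent false ⇒ implication holds) = true
Overall: true → granted

Granted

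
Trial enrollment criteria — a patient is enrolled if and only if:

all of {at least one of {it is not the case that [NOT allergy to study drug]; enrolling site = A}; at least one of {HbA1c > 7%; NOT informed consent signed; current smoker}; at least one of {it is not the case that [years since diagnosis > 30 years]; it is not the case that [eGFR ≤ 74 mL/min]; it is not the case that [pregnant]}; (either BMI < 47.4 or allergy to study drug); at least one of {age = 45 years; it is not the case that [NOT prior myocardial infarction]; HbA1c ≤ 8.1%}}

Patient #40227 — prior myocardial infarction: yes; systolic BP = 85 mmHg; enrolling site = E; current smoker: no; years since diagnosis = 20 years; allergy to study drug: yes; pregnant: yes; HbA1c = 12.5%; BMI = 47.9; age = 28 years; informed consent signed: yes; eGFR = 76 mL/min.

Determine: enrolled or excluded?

Atomic conditions:
  NOT allergy to study drug: yes → false
  enrolling site = A: E == A is false
  HbA1c > 7%: 12.5 > 7 is true
  NOT informed consent signed: yes → false
  current smoker: no → false
  years since diagnosis > 30 years: 20 > 30 is false
  eGFR ≤ 74 mL/min: 76 ≤ 74 is false
  pregnant: yes → true
  BMI < 47.4: 47.9 < 47.4 is false
  allergy to study drug: yes → true
  age = 45 years: 28 == 45 is false
  NOT prior myocardial infarction: yes → false
  HbA1c ≤ 8.1%: 12.5 ≤ 8.1 is false
Combine:
[1.1] NOT false = true
[1] true OR false = true
[2] true OR false OR false = true
[3.1] NOT false = true
[3.2] NOT false = true
[3.3] NOT true = false
[3] true OR true OR false = true
[4] false OR true = true
[5.2] NOT false = true
[5] false OR true OR false = true
[root] true AND true AND true AND true AND true = true
Overall: true → enrolled

Enrolled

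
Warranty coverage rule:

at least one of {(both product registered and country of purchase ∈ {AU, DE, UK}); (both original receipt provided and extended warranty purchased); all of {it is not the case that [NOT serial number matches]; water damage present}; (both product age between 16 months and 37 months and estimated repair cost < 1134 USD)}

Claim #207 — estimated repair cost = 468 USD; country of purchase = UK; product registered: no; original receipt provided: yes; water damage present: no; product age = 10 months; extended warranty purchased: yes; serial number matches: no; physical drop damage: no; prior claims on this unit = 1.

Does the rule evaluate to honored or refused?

Honored

Atomic conditions:
  product registered: no → false
  country of purchase ∈ {AU, DE, UK}: UK is in the set → true
  original receipt provided: yes → true
  extended warranty purchased: yes → true
  NOT serial number matches: no → true
  water damage present: no → false
  product age between 16 months and 37 months: 10 in [16, 37] is false
  estimated repair cost < 1134 USD: 468 < 1134 is true
Combine:
[1] false AND true = false
[2] true AND true = true
[3.1] NOT true = false
[3] false AND false = false
[4] false AND true = false
[root] false OR true OR false OR false = true
Overall: true → honored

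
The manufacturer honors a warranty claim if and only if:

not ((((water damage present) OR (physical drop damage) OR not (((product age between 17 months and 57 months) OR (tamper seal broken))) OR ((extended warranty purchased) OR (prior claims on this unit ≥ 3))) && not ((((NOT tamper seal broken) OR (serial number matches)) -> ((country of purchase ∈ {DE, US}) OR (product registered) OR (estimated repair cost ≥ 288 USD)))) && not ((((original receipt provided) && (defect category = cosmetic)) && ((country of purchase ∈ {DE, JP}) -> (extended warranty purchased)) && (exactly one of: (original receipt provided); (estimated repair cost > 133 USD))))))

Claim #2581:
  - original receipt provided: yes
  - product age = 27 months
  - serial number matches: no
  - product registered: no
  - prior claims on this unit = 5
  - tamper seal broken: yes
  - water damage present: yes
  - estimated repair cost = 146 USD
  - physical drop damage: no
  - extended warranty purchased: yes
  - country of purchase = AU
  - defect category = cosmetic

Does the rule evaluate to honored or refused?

Honored

Atomic conditions:
  water damage present: yes → true
  physical drop damage: no → false
  product age between 17 months and 57 months: 27 in [17, 57] is true
  tamper seal broken: yes → true
  extended warranty purchased: yes → true
  prior claims on this unit ≥ 3: 5 ≥ 3 is true
  NOT tamper seal broken: yes → false
  serial number matches: no → false
  country of purchase ∈ {DE, US}: AU is not in the set → false
  product registered: no → false
  estimated repair cost ≥ 288 USD: 146 ≥ 288 is false
  original receipt provided: yes → true
  defect category = cosmetic: cosmetic == cosmetic is true
  country of purchase ∈ {DE, JP}: AU is not in the set → false
  estimated repair cost > 133 USD: 146 > 133 is true
Combine:
[1.1.3.1] true OR true = true
[1.1.3] NOT true = false
[1.1.4] true OR true = true
[1.1] true OR false OR false OR true = true
[1.2.1.1] false OR false = false
[1.2.1.2] false OR false OR false = false
[1.2.1] false → false (antecedent false ⇒ implication holds) = true
[1.2] NOT true = false
[1.3.1.1] true AND true = true
[1.3.1.2] false → true (antecedent false ⇒ implication holds) = true
[1.3.1.3] exactly-one(true, true) = false
[1.3.1] true AND true AND false = false
[1.3] NOT false = true
[1] true AND false AND true = false
[root] NOT false = true
Overall: true → honored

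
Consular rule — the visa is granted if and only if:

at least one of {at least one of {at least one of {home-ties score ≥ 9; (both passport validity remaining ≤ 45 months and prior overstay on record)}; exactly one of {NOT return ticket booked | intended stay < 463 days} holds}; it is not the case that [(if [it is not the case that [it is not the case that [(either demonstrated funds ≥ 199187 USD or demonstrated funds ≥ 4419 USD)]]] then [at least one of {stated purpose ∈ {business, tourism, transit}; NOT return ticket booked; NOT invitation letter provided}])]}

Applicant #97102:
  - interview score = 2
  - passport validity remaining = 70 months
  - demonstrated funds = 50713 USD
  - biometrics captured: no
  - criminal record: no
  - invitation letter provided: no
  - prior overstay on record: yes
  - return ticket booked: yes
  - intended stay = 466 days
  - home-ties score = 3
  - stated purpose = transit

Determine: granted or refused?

Atomic conditions:
  home-ties score ≥ 9: 3 ≥ 9 is false
  passport validity remaining ≤ 45 months: 70 ≤ 45 is false
  prior overstay on record: yes → true
  NOT return ticket booked: yes → false
  intended stay < 463 days: 466 < 463 is false
  demonstrated funds ≥ 199187 USD: 50713 ≥ 199187 is false
  demonstrated funds ≥ 4419 USD: 50713 ≥ 4419 is true
  stated purpose ∈ {business, tourism, transit}: transit is in the set → true
  NOT invitation letter provided: no → true
Combine:
[1.1.2] false AND true = false
[1.1] false OR false = false
[1.2] exactly-one(false, false) = false
[1] false OR false = false
[2.1.1.1.1] false OR true = true
[2.1.1.1] NOT true = false
[2.1.1] NOT false = true
[2.1.2] true OR false OR true = true
[2.1] true → true = true
[2] NOT true = false
[root] false OR false = false
Overall: false → refused

Refused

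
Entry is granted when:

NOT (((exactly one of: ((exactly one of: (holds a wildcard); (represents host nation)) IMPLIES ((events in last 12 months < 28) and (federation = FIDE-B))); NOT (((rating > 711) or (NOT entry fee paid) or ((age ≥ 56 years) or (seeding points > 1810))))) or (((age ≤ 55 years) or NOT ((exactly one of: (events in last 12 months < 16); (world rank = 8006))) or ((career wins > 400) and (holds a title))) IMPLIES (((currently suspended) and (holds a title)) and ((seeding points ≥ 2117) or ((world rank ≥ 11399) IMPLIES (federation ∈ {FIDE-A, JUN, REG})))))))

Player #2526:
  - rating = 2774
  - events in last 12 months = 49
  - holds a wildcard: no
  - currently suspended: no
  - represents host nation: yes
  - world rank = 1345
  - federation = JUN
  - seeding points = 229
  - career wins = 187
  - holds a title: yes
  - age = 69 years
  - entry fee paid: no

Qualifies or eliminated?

Atomic conditions:
  holds a wildcard: no → false
  represents host nation: yes → true
  events in last 12 months < 28: 49 < 28 is false
  federation = FIDE-B: JUN == FIDE-B is false
  rating > 711: 2774 > 711 is true
  NOT entry fee paid: no → true
  age ≥ 56 years: 69 ≥ 56 is true
  seeding points > 1810: 229 > 1810 is false
  age ≤ 55 years: 69 ≤ 55 is false
  events in last 12 months < 16: 49 < 16 is false
  world rank = 8006: 1345 == 8006 is false
  career wins > 400: 187 > 400 is false
  holds a title: yes → true
  currently suspended: no → false
  seeding points ≥ 2117: 229 ≥ 2117 is false
  world rank ≥ 11399: 1345 ≥ 11399 is false
  federation ∈ {FIDE-A, JUN, REG}: JUN is in the set → true
Combine:
[1.1.1.1] exactly-one(false, true) = true
[1.1.1.2] false AND false = false
[1.1.1] true → false = false
[1.1.2.1.3] true OR false = true
[1.1.2.1] true OR true OR true = true
[1.1.2] NOT true = false
[1.1] exactly-one(false, false) = false
[1.2.1.2.1] exactly-one(false, false) = false
[1.2.1.2] NOT false = true
[1.2.1.3] false AND true = false
[1.2.1] false OR true OR false = true
[1.2.2.1] false AND true = false
[1.2.2.2.2] false → true (antecedent false ⇒ implication holds) = true
[1.2.2.2] false OR true = true
[1.2.2] false AND true = false
[1.2] true → false = false
[1] false OR false = false
[root] NOT false = true
Overall: true → qualifies

Qualifies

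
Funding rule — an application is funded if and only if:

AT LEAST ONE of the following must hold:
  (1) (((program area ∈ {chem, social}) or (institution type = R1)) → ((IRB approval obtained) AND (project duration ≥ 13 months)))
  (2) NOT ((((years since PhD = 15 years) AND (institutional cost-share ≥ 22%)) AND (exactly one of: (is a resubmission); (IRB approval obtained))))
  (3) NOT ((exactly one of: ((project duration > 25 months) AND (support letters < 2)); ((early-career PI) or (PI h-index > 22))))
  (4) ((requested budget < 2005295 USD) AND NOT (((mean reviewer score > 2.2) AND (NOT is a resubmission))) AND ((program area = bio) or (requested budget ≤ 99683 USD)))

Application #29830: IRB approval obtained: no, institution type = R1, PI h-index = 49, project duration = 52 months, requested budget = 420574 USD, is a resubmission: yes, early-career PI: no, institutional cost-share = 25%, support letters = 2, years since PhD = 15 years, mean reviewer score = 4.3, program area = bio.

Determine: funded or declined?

Atomic conditions:
  program area ∈ {chem, social}: bio is not in the set → false
  institution type = R1: R1 == R1 is true
  IRB approval obtained: no → false
  project duration ≥ 13 months: 52 ≥ 13 is true
  years since PhD = 15 years: 15 == 15 is true
  institutional cost-share ≥ 22%: 25 ≥ 22 is true
  is a resubmission: yes → true
  project duration > 25 months: 52 > 25 is true
  support letters < 2: 2 < 2 is false
  early-career PI: no → false
  PI h-index > 22: 49 > 22 is true
  requested budget < 2005295 USD: 420574 < 2005295 is true
  mean reviewer score > 2.2: 4.3 > 2.2 is true
  NOT is a resubmission: yes → false
  program area = bio: bio == bio is true
  requested budget ≤ 99683 USD: 420574 ≤ 99683 is false
Combine:
[1.1] false OR true = true
[1.2] false AND true = false
[1] true → false = false
[2.1.1] true AND true = true
[2.1.2] exactly-one(true, false) = true
[2.1] true AND true = true
[2] NOT true = false
[3.1.1] true AND false = false
[3.1.2] false OR true = true
[3.1] exactly-one(false, true) = true
[3] NOT true = false
[4.2.1] true AND false = false
[4.2] NOT false = true
[4.3] true OR false = true
[4] true AND true AND true = true
[root] false OR false OR false OR true = true
Overall: true → funded

Funded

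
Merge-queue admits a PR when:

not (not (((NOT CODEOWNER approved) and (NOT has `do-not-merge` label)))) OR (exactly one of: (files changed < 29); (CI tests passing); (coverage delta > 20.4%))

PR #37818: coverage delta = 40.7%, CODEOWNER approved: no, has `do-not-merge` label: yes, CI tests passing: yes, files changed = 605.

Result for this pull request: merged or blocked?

Atomic conditions:
  NOT CODEOWNER approved: no → true
  NOT has `do-not-merge` label: yes → false
  files changed < 29: 605 < 29 is false
  CI tests passing: yes → true
  coverage delta > 20.4%: 40.7 > 20.4 is true
Combine:
[1.1.1] true AND false = false
[1.1] NOT false = true
[1] NOT true = false
[2] exactly-one(false, true, true) = false
[root] false OR false = false
Overall: false → blocked

Blocked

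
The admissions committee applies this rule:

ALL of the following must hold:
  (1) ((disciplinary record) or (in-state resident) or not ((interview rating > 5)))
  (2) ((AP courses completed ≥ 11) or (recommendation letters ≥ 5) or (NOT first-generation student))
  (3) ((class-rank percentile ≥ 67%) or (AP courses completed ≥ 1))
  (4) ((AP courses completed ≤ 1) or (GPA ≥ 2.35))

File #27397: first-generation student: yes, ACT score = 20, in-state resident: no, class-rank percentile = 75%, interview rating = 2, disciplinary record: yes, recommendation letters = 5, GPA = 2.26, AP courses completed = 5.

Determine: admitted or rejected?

Rejected

Atomic conditions:
  disciplinary record: yes → true
  in-state resident: no → false
  interview rating > 5: 2 > 5 is false
  AP courses completed ≥ 11: 5 ≥ 11 is false
  recommendation letters ≥ 5: 5 ≥ 5 is true
  NOT first-generation student: yes → false
  class-rank percentile ≥ 67%: 75 ≥ 67 is true
  AP courses completed ≥ 1: 5 ≥ 1 is true
  AP courses completed ≤ 1: 5 ≤ 1 is false
  GPA ≥ 2.35: 2.26 ≥ 2.35 is false
Combine:
[1.3] NOT false = true
[1] true OR false OR true = true
[2] false OR true OR false = true
[3] true OR true = true
[4] false OR false = false
[root] true AND true AND true AND false = false
Overall: false → rejected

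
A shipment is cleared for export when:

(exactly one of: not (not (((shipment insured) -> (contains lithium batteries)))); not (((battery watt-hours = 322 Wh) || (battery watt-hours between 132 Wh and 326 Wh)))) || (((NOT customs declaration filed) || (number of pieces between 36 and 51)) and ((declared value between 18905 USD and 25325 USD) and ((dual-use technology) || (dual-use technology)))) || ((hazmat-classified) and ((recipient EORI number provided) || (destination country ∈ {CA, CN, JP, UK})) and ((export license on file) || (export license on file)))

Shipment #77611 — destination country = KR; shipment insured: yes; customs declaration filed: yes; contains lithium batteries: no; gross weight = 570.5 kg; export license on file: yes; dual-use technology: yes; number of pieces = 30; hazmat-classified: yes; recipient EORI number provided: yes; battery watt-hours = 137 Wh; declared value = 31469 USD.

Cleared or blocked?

Cleared

Atomic conditions:
  shipment insured: yes → true
  contains lithium batteries: no → false
  battery watt-hours = 322 Wh: 137 == 322 is false
  battery watt-hours between 132 Wh and 326 Wh: 137 in [132, 326] is true
  NOT customs declaration filed: yes → false
  number of pieces between 36 and 51: 30 in [36, 51] is false
  declared value between 18905 USD and 25325 USD: 31469 in [18905, 25325] is false
  dual-use technology: yes → true
  hazmat-classified: yes → true
  recipient EORI number provided: yes → true
  destination country ∈ {CA, CN, JP, UK}: KR is not in the set → false
  export license on file: yes → true
Combine:
[1.1.1.1] true → false = false
[1.1.1] NOT false = true
[1.1] NOT true = false
[1.2.1] false OR true = true
[1.2] NOT true = false
[1] exactly-one(false, false) = false
[2.1] false OR false = false
[2.2.2] true OR true = true
[2.2] false AND true = false
[2] false AND false = false
[3.2] true OR false = true
[3.3] true OR true = true
[3] true AND true AND true = true
[root] false OR false OR true = true
Overall: true → cleared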